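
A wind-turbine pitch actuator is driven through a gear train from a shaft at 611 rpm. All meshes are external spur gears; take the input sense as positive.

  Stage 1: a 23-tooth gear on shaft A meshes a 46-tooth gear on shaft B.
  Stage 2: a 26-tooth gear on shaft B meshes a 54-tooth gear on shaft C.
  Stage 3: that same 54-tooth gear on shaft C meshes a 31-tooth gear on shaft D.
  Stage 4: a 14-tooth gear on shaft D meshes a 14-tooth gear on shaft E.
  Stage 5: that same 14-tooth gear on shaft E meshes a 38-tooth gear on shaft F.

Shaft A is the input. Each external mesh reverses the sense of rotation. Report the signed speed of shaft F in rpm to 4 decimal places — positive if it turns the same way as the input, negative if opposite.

Stage 1 [23T→46T]: ω = 611.0000×23/46 = 305.5000 rpm, dir flips to −; running = −305.5000
Stage 2 [26T→54T]: ω = 305.5000×26/54 = 147.0926 rpm, dir flips to +; running = +147.0926
Stage 3 [54T→31T]: ω = 147.0926×54/31 = 256.2258 rpm, dir flips to −; running = −256.2258
Stage 4 [14T→14T]: ω = 256.2258×14/14 = 256.2258 rpm, dir flips to +; running = +256.2258
Stage 5 [14T→38T]: ω = 256.2258×14/38 = 94.3990 rpm, dir flips to −; running = −94.3990

-94.3990 rpm (opposite to input, |ω| = 94.3990 rpm)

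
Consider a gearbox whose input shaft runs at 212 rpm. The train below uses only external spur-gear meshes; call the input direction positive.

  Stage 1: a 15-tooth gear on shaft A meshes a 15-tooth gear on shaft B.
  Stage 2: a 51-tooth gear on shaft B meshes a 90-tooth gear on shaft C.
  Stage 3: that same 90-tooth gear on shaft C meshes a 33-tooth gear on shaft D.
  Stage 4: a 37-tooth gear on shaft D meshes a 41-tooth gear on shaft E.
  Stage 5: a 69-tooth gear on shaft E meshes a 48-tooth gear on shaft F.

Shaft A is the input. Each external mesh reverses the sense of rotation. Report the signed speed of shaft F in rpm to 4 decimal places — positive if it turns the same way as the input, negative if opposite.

-425.0283 rpm (opposite to input, |ω| = 425.0283 rpm)

Stage 1 [15T→15T]: ω = 212.0000×15/15 = 212.0000 rpm, dir flips to −; running = −212.0000
Stage 2 [51T→90T]: ω = 212.0000×51/90 = 120.1333 rpm, dir flips to +; running = +120.1333
Stage 3 [90T→33T]: ω = 120.1333×90/33 = 327.6364 rpm, dir flips to −; running = −327.6364
Stage 4 [37T→41T]: ω = 327.6364×37/41 = 295.6718 rpm, dir flips to +; running = +295.6718
Stage 5 [69T→48T]: ω = 295.6718×69/48 = 425.0283 rpm, dir flips to −; running = −425.0283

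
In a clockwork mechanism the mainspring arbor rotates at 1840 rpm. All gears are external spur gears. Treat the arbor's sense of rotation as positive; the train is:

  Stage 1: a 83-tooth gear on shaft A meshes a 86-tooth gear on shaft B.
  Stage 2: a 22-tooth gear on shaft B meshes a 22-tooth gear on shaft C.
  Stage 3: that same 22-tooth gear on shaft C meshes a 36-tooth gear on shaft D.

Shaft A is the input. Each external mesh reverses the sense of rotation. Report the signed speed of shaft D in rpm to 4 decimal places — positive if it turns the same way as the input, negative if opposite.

Stage 1 [83T→86T]: ω = 1840.0000×83/86 = 1775.8140 rpm, dir flips to −; running = −1775.8140
Stage 2 [22T→22T]: ω = 1775.8140×22/22 = 1775.8140 rpm, dir flips to +; running = +1775.8140
Stage 3 [22T→36T]: ω = 1775.8140×22/36 = 1085.2196 rpm, dir flips to −; running = −1085.2196

-1085.2196 rpm (opposite to input, |ω| = 1085.2196 rpm)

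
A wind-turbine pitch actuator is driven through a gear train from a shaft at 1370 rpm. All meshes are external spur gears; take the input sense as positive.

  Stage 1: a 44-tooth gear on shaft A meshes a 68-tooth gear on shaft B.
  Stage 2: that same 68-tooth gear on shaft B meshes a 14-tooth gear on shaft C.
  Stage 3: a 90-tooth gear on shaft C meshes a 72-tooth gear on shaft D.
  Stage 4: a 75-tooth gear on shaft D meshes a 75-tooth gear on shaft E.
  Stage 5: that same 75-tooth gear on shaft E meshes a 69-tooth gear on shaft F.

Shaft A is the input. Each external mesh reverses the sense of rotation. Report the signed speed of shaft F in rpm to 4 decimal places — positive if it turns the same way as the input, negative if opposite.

-5850.1553 rpm (opposite to input, |ω| = 5850.1553 rpm)

Stage 1 [44T→68T]: ω = 1370.0000×44/68 = 886.4706 rpm, dir flips to −; running = −886.4706
Stage 2 [68T→14T]: ω = 886.4706×68/14 = 4305.7143 rpm, dir flips to +; running = +4305.7143
Stage 3 [90T→72T]: ω = 4305.7143×90/72 = 5382.1429 rpm, dir flips to −; running = −5382.1429
Stage 4 [75T→75T]: ω = 5382.1429×75/75 = 5382.1429 rpm, dir flips to +; running = +5382.1429
Stage 5 [75T→69T]: ω = 5382.1429×75/69 = 5850.1553 rpm, dir flips to −; running = −5850.1553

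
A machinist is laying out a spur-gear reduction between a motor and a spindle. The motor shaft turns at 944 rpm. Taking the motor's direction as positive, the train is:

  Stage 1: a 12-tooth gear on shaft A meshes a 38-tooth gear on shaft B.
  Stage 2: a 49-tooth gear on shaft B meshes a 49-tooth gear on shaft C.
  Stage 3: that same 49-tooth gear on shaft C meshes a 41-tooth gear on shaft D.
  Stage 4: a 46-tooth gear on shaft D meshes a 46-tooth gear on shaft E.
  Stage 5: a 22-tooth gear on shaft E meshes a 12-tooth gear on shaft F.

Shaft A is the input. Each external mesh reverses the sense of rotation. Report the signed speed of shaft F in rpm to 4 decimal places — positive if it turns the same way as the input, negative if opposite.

-653.1656 rpm (opposite to input, |ω| = 653.1656 rpm)

Stage 1 [12T→38T]: ω = 944.0000×12/38 = 298.1053 rpm, dir flips to −; running = −298.1053
Stage 2 [49T→49T]: ω = 298.1053×49/49 = 298.1053 rpm, dir flips to +; running = +298.1053
Stage 3 [49T→41T]: ω = 298.1053×49/41 = 356.2721 rpm, dir flips to −; running = −356.2721
Stage 4 [46T→46T]: ω = 356.2721×46/46 = 356.2721 rpm, dir flips to +; running = +356.2721
Stage 5 [22T→12T]: ω = 356.2721×22/12 = 653.1656 rpm, dir flips to −; running = −653.1656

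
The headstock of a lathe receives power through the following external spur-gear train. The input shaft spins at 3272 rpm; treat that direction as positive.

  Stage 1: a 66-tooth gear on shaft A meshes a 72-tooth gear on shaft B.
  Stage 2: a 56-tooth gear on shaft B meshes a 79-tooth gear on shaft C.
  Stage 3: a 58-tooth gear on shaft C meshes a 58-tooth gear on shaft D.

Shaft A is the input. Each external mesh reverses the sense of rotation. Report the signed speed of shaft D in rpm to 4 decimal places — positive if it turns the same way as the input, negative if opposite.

-2126.1097 rpm (opposite to input, |ω| = 2126.1097 rpm)

Stage 1 [66T→72T]: ω = 3272.0000×66/72 = 2999.3333 rpm, dir flips to −; running = −2999.3333
Stage 2 [56T→79T]: ω = 2999.3333×56/79 = 2126.1097 rpm, dir flips to +; running = +2126.1097
Stage 3 [58T→58T]: ω = 2126.1097×58/58 = 2126.1097 rpm, dir flips to −; running = −2126.1097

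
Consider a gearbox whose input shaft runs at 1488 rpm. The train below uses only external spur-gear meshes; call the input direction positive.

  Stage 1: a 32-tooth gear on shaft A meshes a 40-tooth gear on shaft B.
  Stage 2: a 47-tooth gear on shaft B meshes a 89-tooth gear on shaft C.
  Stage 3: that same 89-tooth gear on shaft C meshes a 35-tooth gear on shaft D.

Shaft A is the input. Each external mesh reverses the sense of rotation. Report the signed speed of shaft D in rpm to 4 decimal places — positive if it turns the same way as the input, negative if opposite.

-1598.5371 rpm (opposite to input, |ω| = 1598.5371 rpm)

Stage 1 [32T→40T]: ω = 1488.0000×32/40 = 1190.4000 rpm, dir flips to −; running = −1190.4000
Stage 2 [47T→89T]: ω = 1190.4000×47/89 = 628.6382 rpm, dir flips to +; running = +628.6382
Stage 3 [89T→35T]: ω = 628.6382×89/35 = 1598.5371 rpm, dir flips to −; running = −1598.5371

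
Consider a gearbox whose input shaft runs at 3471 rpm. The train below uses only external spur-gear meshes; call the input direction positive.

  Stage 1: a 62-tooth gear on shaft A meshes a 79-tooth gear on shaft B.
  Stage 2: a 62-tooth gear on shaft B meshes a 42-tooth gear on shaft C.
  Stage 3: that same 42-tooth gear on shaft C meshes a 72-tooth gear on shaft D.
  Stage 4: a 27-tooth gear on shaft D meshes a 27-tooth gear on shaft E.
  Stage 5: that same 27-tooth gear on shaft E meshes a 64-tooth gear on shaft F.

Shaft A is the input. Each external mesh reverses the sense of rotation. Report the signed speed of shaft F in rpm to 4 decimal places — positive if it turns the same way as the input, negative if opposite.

-989.6057 rpm (opposite to input, |ω| = 989.6057 rpm)

Stage 1 [62T→79T]: ω = 3471.0000×62/79 = 2724.0759 rpm, dir flips to −; running = −2724.0759
Stage 2 [62T→42T]: ω = 2724.0759×62/42 = 4021.2550 rpm, dir flips to +; running = +4021.2550
Stage 3 [42T→72T]: ω = 4021.2550×42/72 = 2345.7321 rpm, dir flips to −; running = −2345.7321
Stage 4 [27T→27T]: ω = 2345.7321×27/27 = 2345.7321 rpm, dir flips to +; running = +2345.7321
Stage 5 [27T→64T]: ω = 2345.7321×27/64 = 989.6057 rpm, dir flips to −; running = −989.6057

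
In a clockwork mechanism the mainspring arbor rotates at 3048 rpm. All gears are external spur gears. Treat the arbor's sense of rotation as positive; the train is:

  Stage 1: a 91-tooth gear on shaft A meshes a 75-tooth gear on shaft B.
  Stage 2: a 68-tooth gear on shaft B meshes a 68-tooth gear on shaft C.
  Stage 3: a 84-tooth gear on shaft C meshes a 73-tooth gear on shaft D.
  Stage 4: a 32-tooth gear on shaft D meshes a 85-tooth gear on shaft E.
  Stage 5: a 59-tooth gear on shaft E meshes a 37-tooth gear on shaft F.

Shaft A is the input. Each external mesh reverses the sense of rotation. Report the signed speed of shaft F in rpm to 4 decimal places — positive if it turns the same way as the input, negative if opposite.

-2554.6585 rpm (opposite to input, |ω| = 2554.6585 rpm)

Stage 1 [91T→75T]: ω = 3048.0000×91/75 = 3698.2400 rpm, dir flips to −; running = −3698.2400
Stage 2 [68T→68T]: ω = 3698.2400×68/68 = 3698.2400 rpm, dir flips to +; running = +3698.2400
Stage 3 [84T→73T]: ω = 3698.2400×84/73 = 4255.5090 rpm, dir flips to −; running = −4255.5090
Stage 4 [32T→85T]: ω = 4255.5090×32/85 = 1602.0740 rpm, dir flips to +; running = +1602.0740
Stage 5 [59T→37T]: ω = 1602.0740×59/37 = 2554.6585 rpm, dir flips to −; running = −2554.6585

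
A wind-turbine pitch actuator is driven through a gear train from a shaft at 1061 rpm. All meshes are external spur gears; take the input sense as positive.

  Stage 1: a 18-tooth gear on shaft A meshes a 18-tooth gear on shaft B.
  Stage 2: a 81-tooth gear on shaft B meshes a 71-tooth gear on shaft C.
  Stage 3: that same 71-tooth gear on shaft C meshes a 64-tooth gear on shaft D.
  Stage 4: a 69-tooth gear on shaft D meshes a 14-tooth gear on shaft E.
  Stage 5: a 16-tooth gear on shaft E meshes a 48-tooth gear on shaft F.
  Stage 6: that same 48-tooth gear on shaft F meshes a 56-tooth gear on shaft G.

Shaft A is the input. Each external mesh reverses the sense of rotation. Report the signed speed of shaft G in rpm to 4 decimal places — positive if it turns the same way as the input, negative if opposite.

Stage 1 [18T→18T]: ω = 1061.0000×18/18 = 1061.0000 rpm, dir flips to −; running = −1061.0000
Stage 2 [81T→71T]: ω = 1061.0000×81/71 = 1210.4366 rpm, dir flips to +; running = +1210.4366
Stage 3 [71T→64T]: ω = 1210.4366×71/64 = 1342.8281 rpm, dir flips to −; running = −1342.8281
Stage 4 [69T→14T]: ω = 1342.8281×69/14 = 6618.2243 rpm, dir flips to +; running = +6618.2243
Stage 5 [16T→48T]: ω = 6618.2243×16/48 = 2206.0748 rpm, dir flips to −; running = −2206.0748
Stage 6 [48T→56T]: ω = 2206.0748×48/56 = 1890.9212 rpm, dir flips to +; running = +1890.9212

+1890.9212 rpm (same as input, |ω| = 1890.9212 rpm)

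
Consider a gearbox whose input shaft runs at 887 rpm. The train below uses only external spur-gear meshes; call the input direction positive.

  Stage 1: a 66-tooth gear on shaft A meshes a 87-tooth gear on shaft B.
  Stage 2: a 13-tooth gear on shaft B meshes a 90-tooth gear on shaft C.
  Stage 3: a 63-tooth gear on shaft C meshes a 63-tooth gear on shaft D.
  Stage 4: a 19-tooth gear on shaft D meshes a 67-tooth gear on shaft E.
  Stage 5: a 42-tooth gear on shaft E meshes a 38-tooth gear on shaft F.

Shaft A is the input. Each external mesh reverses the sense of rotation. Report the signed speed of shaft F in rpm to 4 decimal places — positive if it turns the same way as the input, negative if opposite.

Stage 1 [66T→87T]: ω = 887.0000×66/87 = 672.8966 rpm, dir flips to −; running = −672.8966
Stage 2 [13T→90T]: ω = 672.8966×13/90 = 97.1962 rpm, dir flips to +; running = +97.1962
Stage 3 [63T→63T]: ω = 97.1962×63/63 = 97.1962 rpm, dir flips to −; running = −97.1962
Stage 4 [19T→67T]: ω = 97.1962×19/67 = 27.5631 rpm, dir flips to +; running = +27.5631
Stage 5 [42T→38T]: ω = 27.5631×42/38 = 30.4645 rpm, dir flips to −; running = −30.4645

-30.4645 rpm (opposite to input, |ω| = 30.4645 rpm)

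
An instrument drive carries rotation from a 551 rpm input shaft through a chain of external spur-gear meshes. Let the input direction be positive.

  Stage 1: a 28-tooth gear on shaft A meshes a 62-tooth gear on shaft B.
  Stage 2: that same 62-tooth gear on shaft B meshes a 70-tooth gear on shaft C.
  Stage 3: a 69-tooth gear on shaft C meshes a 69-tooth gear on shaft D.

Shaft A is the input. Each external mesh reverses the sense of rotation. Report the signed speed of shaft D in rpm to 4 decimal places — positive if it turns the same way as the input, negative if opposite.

-220.4000 rpm (opposite to input, |ω| = 220.4000 rpm)

Stage 1 [28T→62T]: ω = 551.0000×28/62 = 248.8387 rpm, dir flips to −; running = −248.8387
Stage 2 [62T→70T]: ω = 248.8387×62/70 = 220.4000 rpm, dir flips to +; running = +220.4000
Stage 3 [69T→69T]: ω = 220.4000×69/69 = 220.4000 rpm, dir flips to −; running = −220.4000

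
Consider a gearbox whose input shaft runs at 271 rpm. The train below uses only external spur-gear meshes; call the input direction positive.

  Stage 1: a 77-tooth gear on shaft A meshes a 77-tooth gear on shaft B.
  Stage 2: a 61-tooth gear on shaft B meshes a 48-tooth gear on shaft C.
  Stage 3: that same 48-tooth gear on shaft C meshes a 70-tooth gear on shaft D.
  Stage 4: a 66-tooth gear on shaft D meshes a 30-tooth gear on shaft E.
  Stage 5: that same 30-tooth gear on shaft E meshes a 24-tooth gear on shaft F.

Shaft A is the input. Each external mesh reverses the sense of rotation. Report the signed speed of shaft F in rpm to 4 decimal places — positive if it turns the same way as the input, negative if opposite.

Stage 1 [77T→77T]: ω = 271.0000×77/77 = 271.0000 rpm, dir flips to −; running = −271.0000
Stage 2 [61T→48T]: ω = 271.0000×61/48 = 344.3958 rpm, dir flips to +; running = +344.3958
Stage 3 [48T→70T]: ω = 344.3958×48/70 = 236.1571 rpm, dir flips to −; running = −236.1571
Stage 4 [66T→30T]: ω = 236.1571×66/30 = 519.5457 rpm, dir flips to +; running = +519.5457
Stage 5 [30T→24T]: ω = 519.5457×30/24 = 649.4321 rpm, dir flips to −; running = −649.4321

-649.4321 rpm (opposite to input, |ω| = 649.4321 rpm)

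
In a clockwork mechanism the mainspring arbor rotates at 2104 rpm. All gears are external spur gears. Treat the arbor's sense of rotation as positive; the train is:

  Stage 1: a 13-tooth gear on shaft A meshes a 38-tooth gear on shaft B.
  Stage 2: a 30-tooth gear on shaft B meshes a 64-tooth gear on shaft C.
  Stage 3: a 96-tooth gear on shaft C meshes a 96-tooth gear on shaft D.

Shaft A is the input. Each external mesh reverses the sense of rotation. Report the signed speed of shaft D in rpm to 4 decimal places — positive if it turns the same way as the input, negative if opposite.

Stage 1 [13T→38T]: ω = 2104.0000×13/38 = 719.7895 rpm, dir flips to −; running = −719.7895
Stage 2 [30T→64T]: ω = 719.7895×30/64 = 337.4013 rpm, dir flips to +; running = +337.4013
Stage 3 [96T→96T]: ω = 337.4013×96/96 = 337.4013 rpm, dir flips to −; running = −337.4013

-337.4013 rpm (opposite to input, |ω| = 337.4013 rpm)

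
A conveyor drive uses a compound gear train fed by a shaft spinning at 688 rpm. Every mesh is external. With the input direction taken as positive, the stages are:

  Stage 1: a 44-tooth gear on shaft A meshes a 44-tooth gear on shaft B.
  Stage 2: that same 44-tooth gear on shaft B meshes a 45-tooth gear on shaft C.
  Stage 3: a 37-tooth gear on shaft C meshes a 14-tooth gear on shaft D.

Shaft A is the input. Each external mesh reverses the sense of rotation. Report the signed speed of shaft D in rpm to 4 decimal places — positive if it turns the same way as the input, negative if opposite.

-1777.8794 rpm (opposite to input, |ω| = 1777.8794 rpm)

Stage 1 [44T→44T]: ω = 688.0000×44/44 = 688.0000 rpm, dir flips to −; running = −688.0000
Stage 2 [44T→45T]: ω = 688.0000×44/45 = 672.7111 rpm, dir flips to +; running = +672.7111
Stage 3 [37T→14T]: ω = 672.7111×37/14 = 1777.8794 rpm, dir flips to −; running = −1777.8794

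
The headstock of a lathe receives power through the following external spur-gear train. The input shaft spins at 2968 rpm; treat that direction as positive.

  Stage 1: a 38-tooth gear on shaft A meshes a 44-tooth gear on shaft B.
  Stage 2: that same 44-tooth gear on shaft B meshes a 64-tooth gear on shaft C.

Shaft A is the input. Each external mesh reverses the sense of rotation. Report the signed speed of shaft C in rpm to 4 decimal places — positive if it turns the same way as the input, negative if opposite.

+1762.2500 rpm (same as input, |ω| = 1762.2500 rpm)

Stage 1 [38T→44T]: ω = 2968.0000×38/44 = 2563.2727 rpm, dir flips to −; running = −2563.2727
Stage 2 [44T→64T]: ω = 2563.2727×44/64 = 1762.2500 rpm, dir flips to +; running = +1762.2500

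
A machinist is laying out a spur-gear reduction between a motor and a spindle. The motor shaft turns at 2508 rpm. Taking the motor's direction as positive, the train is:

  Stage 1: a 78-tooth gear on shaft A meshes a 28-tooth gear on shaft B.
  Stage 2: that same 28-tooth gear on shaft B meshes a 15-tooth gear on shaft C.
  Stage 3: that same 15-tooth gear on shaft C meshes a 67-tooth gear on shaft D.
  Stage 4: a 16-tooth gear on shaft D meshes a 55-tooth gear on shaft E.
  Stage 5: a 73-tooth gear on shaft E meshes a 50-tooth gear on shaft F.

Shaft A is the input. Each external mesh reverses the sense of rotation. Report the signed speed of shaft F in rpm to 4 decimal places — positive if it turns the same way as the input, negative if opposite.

-1240.1022 rpm (opposite to input, |ω| = 1240.1022 rpm)

Stage 1 [78T→28T]: ω = 2508.0000×78/28 = 6986.5714 rpm, dir flips to −; running = −6986.5714
Stage 2 [28T→15T]: ω = 6986.5714×28/15 = 13041.6000 rpm, dir flips to +; running = +13041.6000
Stage 3 [15T→67T]: ω = 13041.6000×15/67 = 2919.7612 rpm, dir flips to −; running = −2919.7612
Stage 4 [16T→55T]: ω = 2919.7612×16/55 = 849.3851 rpm, dir flips to +; running = +849.3851
Stage 5 [73T→50T]: ω = 849.3851×73/50 = 1240.1022 rpm, dir flips to −; running = −1240.1022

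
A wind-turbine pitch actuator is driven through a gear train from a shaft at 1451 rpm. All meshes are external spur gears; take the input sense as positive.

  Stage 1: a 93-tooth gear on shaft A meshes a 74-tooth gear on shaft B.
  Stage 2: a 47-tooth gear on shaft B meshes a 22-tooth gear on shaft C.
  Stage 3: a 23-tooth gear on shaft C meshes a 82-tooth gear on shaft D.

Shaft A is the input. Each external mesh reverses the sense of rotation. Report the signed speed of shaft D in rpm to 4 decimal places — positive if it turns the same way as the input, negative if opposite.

-1092.7173 rpm (opposite to input, |ω| = 1092.7173 rpm)

Stage 1 [93T→74T]: ω = 1451.0000×93/74 = 1823.5541 rpm, dir flips to −; running = −1823.5541
Stage 2 [47T→22T]: ω = 1823.5541×47/22 = 3895.7746 rpm, dir flips to +; running = +3895.7746
Stage 3 [23T→82T]: ω = 3895.7746×23/82 = 1092.7173 rpm, dir flips to −; running = −1092.7173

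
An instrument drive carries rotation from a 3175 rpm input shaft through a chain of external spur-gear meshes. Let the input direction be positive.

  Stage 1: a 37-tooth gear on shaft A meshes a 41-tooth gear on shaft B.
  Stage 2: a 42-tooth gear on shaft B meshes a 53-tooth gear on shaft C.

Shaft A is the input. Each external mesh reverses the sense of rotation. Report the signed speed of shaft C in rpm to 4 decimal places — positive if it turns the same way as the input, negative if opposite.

Stage 1 [37T→41T]: ω = 3175.0000×37/41 = 2865.2439 rpm, dir flips to −; running = −2865.2439
Stage 2 [42T→53T]: ω = 2865.2439×42/53 = 2270.5706 rpm, dir flips to +; running = +2270.5706

+2270.5706 rpm (same as input, |ω| = 2270.5706 rpm)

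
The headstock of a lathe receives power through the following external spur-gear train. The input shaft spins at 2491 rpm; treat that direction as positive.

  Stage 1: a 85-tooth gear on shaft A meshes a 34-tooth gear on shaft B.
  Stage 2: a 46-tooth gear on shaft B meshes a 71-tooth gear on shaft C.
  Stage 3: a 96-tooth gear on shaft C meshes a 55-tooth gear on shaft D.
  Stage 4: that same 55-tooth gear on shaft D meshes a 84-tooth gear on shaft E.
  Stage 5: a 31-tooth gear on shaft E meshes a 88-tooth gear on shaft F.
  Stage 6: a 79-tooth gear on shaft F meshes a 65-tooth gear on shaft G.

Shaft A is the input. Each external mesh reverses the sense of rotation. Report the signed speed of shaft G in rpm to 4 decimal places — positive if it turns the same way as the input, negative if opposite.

Stage 1 [85T→34T]: ω = 2491.0000×85/34 = 6227.5000 rpm, dir flips to −; running = −6227.5000
Stage 2 [46T→71T]: ω = 6227.5000×46/71 = 4034.7183 rpm, dir flips to +; running = +4034.7183
Stage 3 [96T→55T]: ω = 4034.7183×96/55 = 7042.4174 rpm, dir flips to −; running = −7042.4174
Stage 4 [55T→84T]: ω = 7042.4174×55/84 = 4611.1066 rpm, dir flips to +; running = +4611.1066
Stage 5 [31T→88T]: ω = 4611.1066×31/88 = 1624.3671 rpm, dir flips to −; running = −1624.3671
Stage 6 [79T→65T]: ω = 1624.3671×79/65 = 1974.2308 rpm, dir flips to +; running = +1974.2308

+1974.2308 rpm (same as input, |ω| = 1974.2308 rpm)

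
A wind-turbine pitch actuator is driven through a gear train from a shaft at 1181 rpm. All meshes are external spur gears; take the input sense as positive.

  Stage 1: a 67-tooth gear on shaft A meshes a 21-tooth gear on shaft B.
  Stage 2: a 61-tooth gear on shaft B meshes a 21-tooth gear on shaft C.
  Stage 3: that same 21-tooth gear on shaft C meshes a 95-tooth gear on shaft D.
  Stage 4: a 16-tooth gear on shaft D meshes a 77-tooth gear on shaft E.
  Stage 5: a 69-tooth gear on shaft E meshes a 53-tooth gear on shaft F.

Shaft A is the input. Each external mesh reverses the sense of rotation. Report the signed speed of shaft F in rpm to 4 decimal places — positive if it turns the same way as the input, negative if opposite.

-654.5067 rpm (opposite to input, |ω| = 654.5067 rpm)

Stage 1 [67T→21T]: ω = 1181.0000×67/21 = 3767.9524 rpm, dir flips to −; running = −3767.9524
Stage 2 [61T→21T]: ω = 3767.9524×61/21 = 10945.0045 rpm, dir flips to +; running = +10945.0045
Stage 3 [21T→95T]: ω = 10945.0045×21/95 = 2419.4221 rpm, dir flips to −; running = −2419.4221
Stage 4 [16T→77T]: ω = 2419.4221×16/77 = 502.7371 rpm, dir flips to +; running = +502.7371
Stage 5 [69T→53T]: ω = 502.7371×69/53 = 654.5067 rpm, dir flips to −; running = −654.5067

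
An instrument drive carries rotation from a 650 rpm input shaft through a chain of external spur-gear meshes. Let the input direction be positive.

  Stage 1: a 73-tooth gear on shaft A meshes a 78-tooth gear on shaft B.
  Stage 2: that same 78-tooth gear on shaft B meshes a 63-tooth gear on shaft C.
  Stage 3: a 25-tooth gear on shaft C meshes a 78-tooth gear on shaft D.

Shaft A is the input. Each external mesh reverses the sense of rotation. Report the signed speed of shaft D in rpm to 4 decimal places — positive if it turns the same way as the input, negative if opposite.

-241.4021 rpm (opposite to input, |ω| = 241.4021 rpm)

Stage 1 [73T→78T]: ω = 650.0000×73/78 = 608.3333 rpm, dir flips to −; running = −608.3333
Stage 2 [78T→63T]: ω = 608.3333×78/63 = 753.1746 rpm, dir flips to +; running = +753.1746
Stage 3 [25T→78T]: ω = 753.1746×25/78 = 241.4021 rpm, dir flips to −; running = −241.4021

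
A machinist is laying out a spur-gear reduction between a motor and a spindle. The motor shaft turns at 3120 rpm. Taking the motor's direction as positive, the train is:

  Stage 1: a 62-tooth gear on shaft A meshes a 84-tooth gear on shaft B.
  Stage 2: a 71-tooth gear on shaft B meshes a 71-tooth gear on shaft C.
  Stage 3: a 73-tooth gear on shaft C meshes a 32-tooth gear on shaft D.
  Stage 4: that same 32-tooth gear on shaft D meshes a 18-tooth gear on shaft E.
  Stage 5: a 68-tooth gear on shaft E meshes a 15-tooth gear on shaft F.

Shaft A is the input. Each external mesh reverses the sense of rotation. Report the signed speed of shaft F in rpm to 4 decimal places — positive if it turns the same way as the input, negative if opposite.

-42338.4550 rpm (opposite to input, |ω| = 42338.4550 rpm)

Stage 1 [62T→84T]: ω = 3120.0000×62/84 = 2302.8571 rpm, dir flips to −; running = −2302.8571
Stage 2 [71T→71T]: ω = 2302.8571×71/71 = 2302.8571 rpm, dir flips to +; running = +2302.8571
Stage 3 [73T→32T]: ω = 2302.8571×73/32 = 5253.3929 rpm, dir flips to −; running = −5253.3929
Stage 4 [32T→18T]: ω = 5253.3929×32/18 = 9339.3651 rpm, dir flips to +; running = +9339.3651
Stage 5 [68T→15T]: ω = 9339.3651×68/15 = 42338.4550 rpm, dir flips to −; running = −42338.4550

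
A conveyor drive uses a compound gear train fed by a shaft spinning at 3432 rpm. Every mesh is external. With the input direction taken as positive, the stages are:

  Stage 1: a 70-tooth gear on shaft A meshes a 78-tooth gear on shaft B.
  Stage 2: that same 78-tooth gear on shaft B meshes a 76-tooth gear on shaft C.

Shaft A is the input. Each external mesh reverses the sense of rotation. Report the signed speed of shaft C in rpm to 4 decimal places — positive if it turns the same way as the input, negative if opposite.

+3161.0526 rpm (same as input, |ω| = 3161.0526 rpm)

Stage 1 [70T→78T]: ω = 3432.0000×70/78 = 3080.0000 rpm, dir flips to −; running = −3080.0000
Stage 2 [78T→76T]: ω = 3080.0000×78/76 = 3161.0526 rpm, dir flips to +; running = +3161.0526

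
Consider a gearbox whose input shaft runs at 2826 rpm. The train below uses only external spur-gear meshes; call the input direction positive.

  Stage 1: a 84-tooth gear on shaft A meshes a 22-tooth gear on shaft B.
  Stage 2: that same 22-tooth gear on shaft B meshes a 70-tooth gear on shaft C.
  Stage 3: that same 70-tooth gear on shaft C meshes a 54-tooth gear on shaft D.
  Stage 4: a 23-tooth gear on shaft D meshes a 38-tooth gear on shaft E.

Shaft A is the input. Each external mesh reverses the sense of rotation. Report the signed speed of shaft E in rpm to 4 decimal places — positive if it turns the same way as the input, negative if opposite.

Stage 1 [84T→22T]: ω = 2826.0000×84/22 = 10790.1818 rpm, dir flips to −; running = −10790.1818
Stage 2 [22T→70T]: ω = 10790.1818×22/70 = 3391.2000 rpm, dir flips to +; running = +3391.2000
Stage 3 [70T→54T]: ω = 3391.2000×70/54 = 4396.0000 rpm, dir flips to −; running = −4396.0000
Stage 4 [23T→38T]: ω = 4396.0000×23/38 = 2660.7368 rpm, dir flips to +; running = +2660.7368

+2660.7368 rpm (same as input, |ω| = 2660.7368 rpm)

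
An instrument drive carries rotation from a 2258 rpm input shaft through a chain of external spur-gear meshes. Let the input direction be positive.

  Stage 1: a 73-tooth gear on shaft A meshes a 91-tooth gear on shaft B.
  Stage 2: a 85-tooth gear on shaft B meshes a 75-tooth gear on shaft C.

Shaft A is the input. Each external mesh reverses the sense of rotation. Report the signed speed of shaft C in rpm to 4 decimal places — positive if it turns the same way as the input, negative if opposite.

+2052.8777 rpm (same as input, |ω| = 2052.8777 rpm)

Stage 1 [73T→91T]: ω = 2258.0000×73/91 = 1811.3626 rpm, dir flips to −; running = −1811.3626
Stage 2 [85T→75T]: ω = 1811.3626×85/75 = 2052.8777 rpm, dir flips to +; running = +2052.8777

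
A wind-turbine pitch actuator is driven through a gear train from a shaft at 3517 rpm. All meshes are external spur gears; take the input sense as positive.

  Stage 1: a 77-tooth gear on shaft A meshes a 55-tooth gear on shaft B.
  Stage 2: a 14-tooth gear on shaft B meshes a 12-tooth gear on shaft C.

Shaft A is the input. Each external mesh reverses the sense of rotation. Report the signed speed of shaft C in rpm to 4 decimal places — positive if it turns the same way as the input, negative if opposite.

+5744.4333 rpm (same as input, |ω| = 5744.4333 rpm)

Stage 1 [77T→55T]: ω = 3517.0000×77/55 = 4923.8000 rpm, dir flips to −; running = −4923.8000
Stage 2 [14T→12T]: ω = 4923.8000×14/12 = 5744.4333 rpm, dir flips to +; running = +5744.4333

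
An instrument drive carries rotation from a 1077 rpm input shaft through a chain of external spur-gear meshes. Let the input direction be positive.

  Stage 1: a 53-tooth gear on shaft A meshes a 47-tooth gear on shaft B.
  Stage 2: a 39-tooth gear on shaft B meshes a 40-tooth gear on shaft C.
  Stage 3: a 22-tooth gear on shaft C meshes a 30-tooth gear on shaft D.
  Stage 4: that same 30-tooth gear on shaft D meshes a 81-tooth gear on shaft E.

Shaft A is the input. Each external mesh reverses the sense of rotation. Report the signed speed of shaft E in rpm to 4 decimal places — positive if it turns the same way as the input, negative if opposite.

Stage 1 [53T→47T]: ω = 1077.0000×53/47 = 1214.4894 rpm, dir flips to −; running = −1214.4894
Stage 2 [39T→40T]: ω = 1214.4894×39/40 = 1184.1271 rpm, dir flips to +; running = +1184.1271
Stage 3 [22T→30T]: ω = 1184.1271×22/30 = 868.3599 rpm, dir flips to −; running = −868.3599
Stage 4 [30T→81T]: ω = 868.3599×30/81 = 321.6148 rpm, dir flips to +; running = +321.6148

+321.6148 rpm (same as input, |ω| = 321.6148 rpm)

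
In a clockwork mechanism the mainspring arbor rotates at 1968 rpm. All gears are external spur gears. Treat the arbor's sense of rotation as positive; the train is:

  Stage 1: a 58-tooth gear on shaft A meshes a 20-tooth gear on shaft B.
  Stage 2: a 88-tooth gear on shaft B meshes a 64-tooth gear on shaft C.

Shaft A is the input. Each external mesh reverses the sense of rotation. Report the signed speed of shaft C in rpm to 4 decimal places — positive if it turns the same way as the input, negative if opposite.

+7847.4000 rpm (same as input, |ω| = 7847.4000 rpm)

Stage 1 [58T→20T]: ω = 1968.0000×58/20 = 5707.2000 rpm, dir flips to −; running = −5707.2000
Stage 2 [88T→64T]: ω = 5707.2000×88/64 = 7847.4000 rpm, dir flips to +; running = +7847.4000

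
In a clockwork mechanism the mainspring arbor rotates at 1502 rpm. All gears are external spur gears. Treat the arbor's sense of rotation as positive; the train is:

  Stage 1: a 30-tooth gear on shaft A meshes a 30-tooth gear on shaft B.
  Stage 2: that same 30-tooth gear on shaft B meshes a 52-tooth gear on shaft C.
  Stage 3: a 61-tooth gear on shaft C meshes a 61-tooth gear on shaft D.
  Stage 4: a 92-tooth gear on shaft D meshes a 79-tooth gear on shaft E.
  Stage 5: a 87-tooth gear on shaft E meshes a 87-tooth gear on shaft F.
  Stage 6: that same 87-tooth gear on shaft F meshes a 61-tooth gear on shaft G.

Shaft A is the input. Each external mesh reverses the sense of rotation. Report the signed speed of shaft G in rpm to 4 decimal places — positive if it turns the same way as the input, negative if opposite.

+1439.2558 rpm (same as input, |ω| = 1439.2558 rpm)

Stage 1 [30T→30T]: ω = 1502.0000×30/30 = 1502.0000 rpm, dir flips to −; running = −1502.0000
Stage 2 [30T→52T]: ω = 1502.0000×30/52 = 866.5385 rpm, dir flips to +; running = +866.5385
Stage 3 [61T→61T]: ω = 866.5385×61/61 = 866.5385 rpm, dir flips to −; running = −866.5385
Stage 4 [92T→79T]: ω = 866.5385×92/79 = 1009.1334 rpm, dir flips to +; running = +1009.1334
Stage 5 [87T→87T]: ω = 1009.1334×87/87 = 1009.1334 rpm, dir flips to −; running = −1009.1334
Stage 6 [87T→61T]: ω = 1009.1334×87/61 = 1439.2558 rpm, dir flips to +; running = +1439.2558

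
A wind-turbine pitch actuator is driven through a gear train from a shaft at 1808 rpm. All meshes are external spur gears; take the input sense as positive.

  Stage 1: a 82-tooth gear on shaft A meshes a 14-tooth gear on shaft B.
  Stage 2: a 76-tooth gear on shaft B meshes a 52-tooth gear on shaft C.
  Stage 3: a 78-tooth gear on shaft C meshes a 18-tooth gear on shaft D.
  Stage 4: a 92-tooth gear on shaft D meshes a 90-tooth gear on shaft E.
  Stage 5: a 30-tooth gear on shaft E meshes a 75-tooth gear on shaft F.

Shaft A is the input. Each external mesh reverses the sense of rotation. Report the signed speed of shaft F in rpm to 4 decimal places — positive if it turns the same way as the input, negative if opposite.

-27423.4379 rpm (opposite to input, |ω| = 27423.4379 rpm)

Stage 1 [82T→14T]: ω = 1808.0000×82/14 = 10589.7143 rpm, dir flips to −; running = −10589.7143
Stage 2 [76T→52T]: ω = 10589.7143×76/52 = 15477.2747 rpm, dir flips to +; running = +15477.2747
Stage 3 [78T→18T]: ω = 15477.2747×78/18 = 67068.1905 rpm, dir flips to −; running = −67068.1905
Stage 4 [92T→90T]: ω = 67068.1905×92/90 = 68558.5947 rpm, dir flips to +; running = +68558.5947
Stage 5 [30T→75T]: ω = 68558.5947×30/75 = 27423.4379 rpm, dir flips to −; running = −27423.4379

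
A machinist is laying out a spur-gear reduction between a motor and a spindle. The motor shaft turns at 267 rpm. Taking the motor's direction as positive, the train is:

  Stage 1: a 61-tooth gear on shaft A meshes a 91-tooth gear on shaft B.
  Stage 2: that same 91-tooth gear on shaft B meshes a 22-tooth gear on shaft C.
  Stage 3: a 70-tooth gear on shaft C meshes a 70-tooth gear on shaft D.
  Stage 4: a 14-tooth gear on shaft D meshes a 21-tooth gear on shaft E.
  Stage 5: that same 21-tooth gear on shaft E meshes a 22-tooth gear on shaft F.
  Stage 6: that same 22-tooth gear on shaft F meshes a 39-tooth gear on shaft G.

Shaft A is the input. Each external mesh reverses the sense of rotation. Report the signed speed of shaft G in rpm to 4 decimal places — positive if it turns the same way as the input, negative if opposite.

+265.7552 rpm (same as input, |ω| = 265.7552 rpm)

Stage 1 [61T→91T]: ω = 267.0000×61/91 = 178.9780 rpm, dir flips to −; running = −178.9780
Stage 2 [91T→22T]: ω = 178.9780×91/22 = 740.3182 rpm, dir flips to +; running = +740.3182
Stage 3 [70T→70T]: ω = 740.3182×70/70 = 740.3182 rpm, dir flips to −; running = −740.3182
Stage 4 [14T→21T]: ω = 740.3182×14/21 = 493.5455 rpm, dir flips to +; running = +493.5455
Stage 5 [21T→22T]: ω = 493.5455×21/22 = 471.1116 rpm, dir flips to −; running = −471.1116
Stage 6 [22T→39T]: ω = 471.1116×22/39 = 265.7552 rpm, dir flips to +; running = +265.7552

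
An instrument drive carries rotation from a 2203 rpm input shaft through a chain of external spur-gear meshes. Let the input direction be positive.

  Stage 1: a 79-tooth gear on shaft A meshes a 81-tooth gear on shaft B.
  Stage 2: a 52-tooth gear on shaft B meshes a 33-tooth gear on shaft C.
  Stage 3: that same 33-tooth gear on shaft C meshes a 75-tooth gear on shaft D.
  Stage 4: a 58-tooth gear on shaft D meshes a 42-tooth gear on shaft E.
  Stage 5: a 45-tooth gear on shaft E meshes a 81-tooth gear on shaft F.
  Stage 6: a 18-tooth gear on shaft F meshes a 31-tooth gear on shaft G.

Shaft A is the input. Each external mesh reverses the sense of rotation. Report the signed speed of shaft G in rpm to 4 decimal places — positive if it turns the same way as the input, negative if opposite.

+663.6142 rpm (same as input, |ω| = 663.6142 rpm)

Stage 1 [79T→81T]: ω = 2203.0000×79/81 = 2148.6049 rpm, dir flips to −; running = −2148.6049
Stage 2 [52T→33T]: ω = 2148.6049×52/33 = 3385.6805 rpm, dir flips to +; running = +3385.6805
Stage 3 [33T→75T]: ω = 3385.6805×33/75 = 1489.6994 rpm, dir flips to −; running = −1489.6994
Stage 4 [58T→42T]: ω = 1489.6994×58/42 = 2057.2040 rpm, dir flips to +; running = +2057.2040
Stage 5 [45T→81T]: ω = 2057.2040×45/81 = 1142.8911 rpm, dir flips to −; running = −1142.8911
Stage 6 [18T→31T]: ω = 1142.8911×18/31 = 663.6142 rpm, dir flips to +; running = +663.6142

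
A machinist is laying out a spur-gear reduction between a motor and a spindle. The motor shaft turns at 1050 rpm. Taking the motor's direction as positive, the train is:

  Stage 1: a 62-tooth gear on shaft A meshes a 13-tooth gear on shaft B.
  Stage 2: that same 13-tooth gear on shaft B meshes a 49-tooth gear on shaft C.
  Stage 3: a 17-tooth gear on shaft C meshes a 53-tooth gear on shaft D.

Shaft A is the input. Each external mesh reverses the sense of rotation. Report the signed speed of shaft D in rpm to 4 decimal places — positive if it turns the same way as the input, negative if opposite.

Stage 1 [62T→13T]: ω = 1050.0000×62/13 = 5007.6923 rpm, dir flips to −; running = −5007.6923
Stage 2 [13T→49T]: ω = 5007.6923×13/49 = 1328.5714 rpm, dir flips to +; running = +1328.5714
Stage 3 [17T→53T]: ω = 1328.5714×17/53 = 426.1456 rpm, dir flips to −; running = −426.1456

-426.1456 rpm (opposite to input, |ω| = 426.1456 rpm)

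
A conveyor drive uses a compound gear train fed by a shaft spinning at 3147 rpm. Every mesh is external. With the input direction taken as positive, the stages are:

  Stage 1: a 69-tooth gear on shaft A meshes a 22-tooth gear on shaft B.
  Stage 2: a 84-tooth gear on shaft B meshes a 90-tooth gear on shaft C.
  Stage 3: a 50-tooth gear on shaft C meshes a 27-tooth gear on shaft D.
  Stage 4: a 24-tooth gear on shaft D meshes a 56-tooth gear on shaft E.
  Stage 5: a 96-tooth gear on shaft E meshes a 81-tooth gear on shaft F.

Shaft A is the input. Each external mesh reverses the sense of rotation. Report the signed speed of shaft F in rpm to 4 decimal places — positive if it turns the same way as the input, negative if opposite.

-8665.1403 rpm (opposite to input, |ω| = 8665.1403 rpm)

Stage 1 [69T→22T]: ω = 3147.0000×69/22 = 9870.1364 rpm, dir flips to −; running = −9870.1364
Stage 2 [84T→90T]: ω = 9870.1364×84/90 = 9212.1273 rpm, dir flips to +; running = +9212.1273
Stage 3 [50T→27T]: ω = 9212.1273×50/27 = 17059.4949 rpm, dir flips to −; running = −17059.4949
Stage 4 [24T→56T]: ω = 17059.4949×24/56 = 7311.2121 rpm, dir flips to +; running = +7311.2121
Stage 5 [96T→81T]: ω = 7311.2121×96/81 = 8665.1403 rpm, dir flips to −; running = −8665.1403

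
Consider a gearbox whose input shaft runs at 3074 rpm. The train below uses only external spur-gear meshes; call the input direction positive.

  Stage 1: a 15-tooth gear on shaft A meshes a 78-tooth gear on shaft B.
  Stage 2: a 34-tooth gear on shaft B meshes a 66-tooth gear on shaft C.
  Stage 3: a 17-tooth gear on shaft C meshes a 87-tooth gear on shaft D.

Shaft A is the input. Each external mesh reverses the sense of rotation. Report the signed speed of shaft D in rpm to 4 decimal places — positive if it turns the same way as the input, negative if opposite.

Stage 1 [15T→78T]: ω = 3074.0000×15/78 = 591.1538 rpm, dir flips to −; running = −591.1538
Stage 2 [34T→66T]: ω = 591.1538×34/66 = 304.5338 rpm, dir flips to +; running = +304.5338
Stage 3 [17T→87T]: ω = 304.5338×17/87 = 59.5066 rpm, dir flips to −; running = −59.5066

-59.5066 rpm (opposite to input, |ω| = 59.5066 rpm)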